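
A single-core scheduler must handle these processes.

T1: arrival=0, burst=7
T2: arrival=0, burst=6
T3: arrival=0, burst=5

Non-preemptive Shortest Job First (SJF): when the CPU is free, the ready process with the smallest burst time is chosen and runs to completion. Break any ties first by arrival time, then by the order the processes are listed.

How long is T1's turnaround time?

Gantt: | T3 0-5 | T2 5-11 | T1 11-18 |
Completion: T1=18  T2=11  T3=5
Turnaround(T1) = completion − arrival = 18 − 0 = 18

18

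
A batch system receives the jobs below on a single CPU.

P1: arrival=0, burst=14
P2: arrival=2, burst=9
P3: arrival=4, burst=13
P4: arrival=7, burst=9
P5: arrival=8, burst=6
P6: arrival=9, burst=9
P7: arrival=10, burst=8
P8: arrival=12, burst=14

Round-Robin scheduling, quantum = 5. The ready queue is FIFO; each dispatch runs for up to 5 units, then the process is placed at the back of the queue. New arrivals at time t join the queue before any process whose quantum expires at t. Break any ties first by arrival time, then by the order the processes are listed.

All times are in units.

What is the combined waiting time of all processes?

390

Timeline: | P1 0-5 | P2 5-10 | P3 10-15 | P1 15-20 | P4 20-25 | P5 25-30 | P6 30-35 | P7 35-40 | P2 40-44 | P8 44-49 | P3 49-54 | P1 54-58 | P4 58-62 | P5 62-63 | P6 63-67 | P7 67-70 | P8 70-75 | P3 75-78 | P8 78-82 |
Completion: P1=58  P2=44  P3=78  P4=62  P5=63  P6=67  P7=70  P8=82
Waiting = turnaround − burst: P1=44, P2=33, P3=61, P4=46, P5=49, P6=49, P7=52, P8=56
Total waiting = 44 + 33 + 61 + 46 + 49 + 49 + 52 + 56 = 390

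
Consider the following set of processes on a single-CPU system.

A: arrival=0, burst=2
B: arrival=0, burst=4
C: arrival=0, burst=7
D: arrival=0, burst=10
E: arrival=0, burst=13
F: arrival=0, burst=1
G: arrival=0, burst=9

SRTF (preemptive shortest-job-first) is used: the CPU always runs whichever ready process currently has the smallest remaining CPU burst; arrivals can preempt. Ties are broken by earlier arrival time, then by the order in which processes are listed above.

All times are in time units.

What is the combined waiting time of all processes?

81

Timeline: | F 0-1 | A 1-3 | B 3-7 | C 7-14 | G 14-23 | D 23-33 | E 33-46 |
Completion: A=3  B=7  C=14  D=33  E=46  F=1  G=23
Turnaround (C−A): A=3  B=7  C=14  D=33  E=46  F=1  G=23
Waiting = turnaround − burst: A=1, B=3, C=7, D=23, E=33, F=0, G=14
Total waiting = 1 + 3 + 7 + 23 + 33 + 0 + 14 = 81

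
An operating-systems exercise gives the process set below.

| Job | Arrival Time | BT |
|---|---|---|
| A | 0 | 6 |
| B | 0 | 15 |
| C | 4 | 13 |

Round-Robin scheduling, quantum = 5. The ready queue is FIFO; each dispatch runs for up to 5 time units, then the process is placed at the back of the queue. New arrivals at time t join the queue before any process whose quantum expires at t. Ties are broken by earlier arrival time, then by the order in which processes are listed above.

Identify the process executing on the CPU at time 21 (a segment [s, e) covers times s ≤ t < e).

Timeline: | A 0-5 | B 5-10 | C 10-15 | A 15-16 | B 16-21 | C 21-26 | B 26-31 | C 31-34 |
Completion: A=16  B=31  C=34

C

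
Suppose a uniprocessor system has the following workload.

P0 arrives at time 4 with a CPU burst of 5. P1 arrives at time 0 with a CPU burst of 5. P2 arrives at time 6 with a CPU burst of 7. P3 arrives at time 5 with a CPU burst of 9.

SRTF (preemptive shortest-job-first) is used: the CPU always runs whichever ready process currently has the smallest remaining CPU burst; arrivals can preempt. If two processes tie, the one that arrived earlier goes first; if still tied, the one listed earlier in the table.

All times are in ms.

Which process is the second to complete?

P0

Gantt: | P1 0-5 | P0 5-10 | P2 10-17 | P3 17-26 |
Completion: P0=10  P1=5  P2=17  P3=26
Turnaround (C−A): P0=6  P1=5  P2=11  P3=21
Finish order: P1 → P0 → P2 → P3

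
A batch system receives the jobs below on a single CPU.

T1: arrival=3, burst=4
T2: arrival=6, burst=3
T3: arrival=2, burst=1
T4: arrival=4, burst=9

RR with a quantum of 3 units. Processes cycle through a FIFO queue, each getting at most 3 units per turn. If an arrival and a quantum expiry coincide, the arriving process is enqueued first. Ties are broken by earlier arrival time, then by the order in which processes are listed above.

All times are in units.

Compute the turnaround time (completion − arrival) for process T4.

15

Timeline: | idle 0-2 | T3 2-3 | T1 3-6 | T4 6-9 | T2 9-12 | T1 12-13 | T4 13-19 |
Completion: T1=13  T2=12  T3=3  T4=19
Turnaround (C−A): T1=10  T2=6  T3=1  T4=15
Turnaround(T4) = completion − arrival = 19 − 4 = 15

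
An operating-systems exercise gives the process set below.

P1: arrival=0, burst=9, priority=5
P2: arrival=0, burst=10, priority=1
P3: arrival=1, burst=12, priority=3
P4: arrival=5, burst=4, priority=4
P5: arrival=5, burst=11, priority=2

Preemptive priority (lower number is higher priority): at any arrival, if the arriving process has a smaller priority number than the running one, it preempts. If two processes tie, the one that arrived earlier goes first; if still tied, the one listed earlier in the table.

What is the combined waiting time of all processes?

90

Gantt: | P2 0-10 | P5 10-21 | P3 21-33 | P4 33-37 | P1 37-46 |
Completion: P1=46  P2=10  P3=33  P4=37  P5=21
Turnaround (C−A): P1=46  P2=10  P3=32  P4=32  P5=16
Waiting = turnaround − burst: P1=37, P2=0, P3=20, P4=28, P5=5
Total waiting = 37 + 0 + 20 + 28 + 5 = 90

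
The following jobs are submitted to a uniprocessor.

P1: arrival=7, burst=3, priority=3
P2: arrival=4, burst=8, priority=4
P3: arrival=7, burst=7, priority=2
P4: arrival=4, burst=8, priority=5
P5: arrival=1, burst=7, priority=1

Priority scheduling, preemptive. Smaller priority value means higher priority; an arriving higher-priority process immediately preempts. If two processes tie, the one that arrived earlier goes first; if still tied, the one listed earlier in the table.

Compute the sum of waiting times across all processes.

45

Timeline: | idle 0-1 | P5 1-8 | P3 8-15 | P1 15-18 | P2 18-26 | P4 26-34 |
Completion: P1=18  P2=26  P3=15  P4=34  P5=8
Turnaround (C−A): P1=11  P2=22  P3=8  P4=30  P5=7
Waiting = turnaround − burst: P1=8, P2=14, P3=1, P4=22, P5=0
Total waiting = 8 + 14 + 1 + 22 + 0 = 45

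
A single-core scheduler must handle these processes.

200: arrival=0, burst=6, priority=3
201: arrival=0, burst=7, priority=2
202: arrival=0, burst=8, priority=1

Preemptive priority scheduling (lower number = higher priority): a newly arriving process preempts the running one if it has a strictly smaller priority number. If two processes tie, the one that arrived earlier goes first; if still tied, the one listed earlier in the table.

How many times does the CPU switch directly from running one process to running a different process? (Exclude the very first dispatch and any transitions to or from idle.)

2

Schedule: | 202 0-8 | 201 8-15 | 200 15-21 |
Completion: 200=21  201=15  202=8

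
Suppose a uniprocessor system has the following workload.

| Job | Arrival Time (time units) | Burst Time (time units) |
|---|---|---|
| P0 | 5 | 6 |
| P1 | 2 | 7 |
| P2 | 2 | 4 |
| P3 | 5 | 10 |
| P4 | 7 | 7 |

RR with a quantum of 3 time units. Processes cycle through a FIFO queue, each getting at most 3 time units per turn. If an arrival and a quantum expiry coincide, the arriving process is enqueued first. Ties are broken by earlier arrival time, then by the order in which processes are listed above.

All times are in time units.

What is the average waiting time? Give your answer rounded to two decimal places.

17.80

Timeline: | idle 0-2 | P1 2-5 | P2 5-8 | P0 8-11 | P3 11-14 | P1 14-17 | P4 17-20 | P2 20-21 | P0 21-24 | P3 24-27 | P1 27-28 | P4 28-31 | P3 31-34 | P4 34-35 | P3 35-36 |
Completion: P0=24  P1=28  P2=21  P3=36  P4=35
Turnaround (C−A): P0=19  P1=26  P2=19  P3=31  P4=28
Waiting times: P0=13, P1=19, P2=15, P3=21, P4=21
Average waiting = (13+19+15+21+21) / 5 = 89/5 = 17.80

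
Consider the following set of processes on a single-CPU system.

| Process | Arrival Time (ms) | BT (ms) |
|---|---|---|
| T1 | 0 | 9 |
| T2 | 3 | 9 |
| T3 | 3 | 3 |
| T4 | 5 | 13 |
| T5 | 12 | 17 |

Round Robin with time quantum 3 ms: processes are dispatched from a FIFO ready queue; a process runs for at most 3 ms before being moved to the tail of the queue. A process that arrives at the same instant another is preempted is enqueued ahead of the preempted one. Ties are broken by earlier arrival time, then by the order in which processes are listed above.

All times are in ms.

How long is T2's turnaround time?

Schedule: | T1 0-3 | T2 3-6 | T3 6-9 | T1 9-12 | T4 12-15 | T2 15-18 | T5 18-21 | T1 21-24 | T4 24-27 | T2 27-30 | T5 30-33 | T4 33-36 | T5 36-39 | T4 39-42 | T5 42-45 | T4 45-46 | T5 46-51 |
Completion: T1=24  T2=30  T3=9  T4=46  T5=51
Turnaround (C−A): T1=24  T2=27  T3=6  T4=41  T5=39
Turnaround(T2) = completion − arrival = 30 − 3 = 27

27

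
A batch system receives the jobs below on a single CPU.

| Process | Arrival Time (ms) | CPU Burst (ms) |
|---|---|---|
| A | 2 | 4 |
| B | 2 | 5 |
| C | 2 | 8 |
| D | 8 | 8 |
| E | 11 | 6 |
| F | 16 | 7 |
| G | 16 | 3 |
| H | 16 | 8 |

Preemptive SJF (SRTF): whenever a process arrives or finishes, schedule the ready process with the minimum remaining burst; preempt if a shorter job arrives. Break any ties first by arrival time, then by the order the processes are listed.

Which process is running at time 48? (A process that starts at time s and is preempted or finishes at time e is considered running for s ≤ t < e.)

H

Timeline: | idle 0-2 | A 2-6 | B 6-11 | E 11-17 | G 17-20 | F 20-27 | C 27-35 | D 35-43 | H 43-51 |
Completion: A=6  B=11  C=35  D=43  E=17  F=27  G=20  H=51
Turnaround (C−A): A=4  B=9  C=33  D=35  E=6  F=11  G=4  H=35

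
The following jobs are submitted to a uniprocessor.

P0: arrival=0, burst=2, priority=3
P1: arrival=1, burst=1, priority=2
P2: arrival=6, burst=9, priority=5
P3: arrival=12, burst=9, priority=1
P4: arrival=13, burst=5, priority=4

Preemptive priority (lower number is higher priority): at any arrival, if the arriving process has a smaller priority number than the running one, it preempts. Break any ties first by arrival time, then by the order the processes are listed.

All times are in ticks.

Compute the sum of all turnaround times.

49

Timeline: | P0 0-1 | P1 1-2 | P0 2-3 | idle 3-6 | P2 6-12 | P3 12-21 | P4 21-26 | P2 26-29 |
Completion: P0=3  P1=2  P2=29  P3=21  P4=26
Turnaround (C−A): P0=3  P1=1  P2=23  P3=9  P4=13
Turnaround = completion − arrival: P0=3, P1=1, P2=23, P3=9, P4=13
Total turnaround = 3 + 1 + 23 + 9 + 13 = 49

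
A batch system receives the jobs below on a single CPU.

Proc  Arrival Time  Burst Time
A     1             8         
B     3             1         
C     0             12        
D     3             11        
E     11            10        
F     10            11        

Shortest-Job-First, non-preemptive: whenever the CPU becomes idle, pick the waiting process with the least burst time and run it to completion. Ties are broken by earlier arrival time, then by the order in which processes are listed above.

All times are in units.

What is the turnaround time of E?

Schedule: | C 0-12 | B 12-13 | A 13-21 | E 21-31 | D 31-42 | F 42-53 |
Completion: A=21  B=13  C=12  D=42  E=31  F=53
Turnaround(E) = completion − arrival = 31 − 11 = 20

20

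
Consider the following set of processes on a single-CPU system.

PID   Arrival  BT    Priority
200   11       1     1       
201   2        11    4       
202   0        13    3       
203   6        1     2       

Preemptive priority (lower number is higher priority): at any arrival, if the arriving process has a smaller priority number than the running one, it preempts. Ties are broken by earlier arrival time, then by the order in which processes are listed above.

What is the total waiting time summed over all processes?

Gantt: | 202 0-6 | 203 6-7 | 202 7-11 | 200 11-12 | 202 12-15 | 201 15-26 |
Completion: 200=12  201=26  202=15  203=7
Turnaround (C−A): 200=1  201=24  202=15  203=1
Waiting = turnaround − burst: 200=0, 201=13, 202=2, 203=0
Total waiting = 0 + 13 + 2 + 0 = 15

15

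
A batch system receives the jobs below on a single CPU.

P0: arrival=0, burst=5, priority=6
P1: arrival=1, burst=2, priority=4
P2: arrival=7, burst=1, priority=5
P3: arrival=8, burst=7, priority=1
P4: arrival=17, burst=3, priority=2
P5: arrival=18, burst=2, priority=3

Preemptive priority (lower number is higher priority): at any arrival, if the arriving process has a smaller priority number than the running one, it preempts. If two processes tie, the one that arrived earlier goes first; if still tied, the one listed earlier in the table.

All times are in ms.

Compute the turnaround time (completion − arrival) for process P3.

7

Schedule: | P0 0-1 | P1 1-3 | P0 3-7 | P2 7-8 | P3 8-15 | idle 15-17 | P4 17-20 | P5 20-22 |
Completion: P0=7  P1=3  P2=8  P3=15  P4=20  P5=22
Turnaround(P3) = completion − arrival = 15 − 8 = 7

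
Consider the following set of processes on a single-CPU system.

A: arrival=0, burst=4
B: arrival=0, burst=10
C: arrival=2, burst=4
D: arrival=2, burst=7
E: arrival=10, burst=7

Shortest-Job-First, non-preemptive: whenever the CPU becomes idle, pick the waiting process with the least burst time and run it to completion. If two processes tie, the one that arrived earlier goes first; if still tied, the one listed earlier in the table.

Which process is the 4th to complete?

E

Gantt: | A 0-4 | C 4-8 | D 8-15 | E 15-22 | B 22-32 |
Completion: A=4  B=32  C=8  D=15  E=22
Finish order: A → C → D → E → B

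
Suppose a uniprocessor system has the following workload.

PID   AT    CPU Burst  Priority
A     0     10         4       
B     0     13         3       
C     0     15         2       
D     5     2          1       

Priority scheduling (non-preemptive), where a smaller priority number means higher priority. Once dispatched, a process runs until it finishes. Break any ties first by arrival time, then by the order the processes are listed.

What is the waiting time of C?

Schedule: | C 0-15 | D 15-17 | B 17-30 | A 30-40 |
Completion: A=40  B=30  C=15  D=17
Turnaround (C−A): A=40  B=30  C=15  D=12
Waiting(C) = turnaround − burst = 15 − 15 = 0

0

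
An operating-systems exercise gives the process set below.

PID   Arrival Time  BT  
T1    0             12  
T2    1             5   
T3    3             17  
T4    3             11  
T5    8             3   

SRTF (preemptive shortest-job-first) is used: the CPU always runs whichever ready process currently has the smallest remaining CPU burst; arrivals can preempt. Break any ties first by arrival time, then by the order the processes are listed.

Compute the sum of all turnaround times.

Gantt: | T1 0-1 | T2 1-6 | T1 6-8 | T5 8-11 | T1 11-20 | T4 20-31 | T3 31-48 |
Completion: T1=20  T2=6  T3=48  T4=31  T5=11
Turnaround (C−A): T1=20  T2=5  T3=45  T4=28  T5=3
Turnaround = completion − arrival: T1=20, T2=5, T3=45, T4=28, T5=3
Total turnaround = 20 + 5 + 45 + 28 + 3 = 101

101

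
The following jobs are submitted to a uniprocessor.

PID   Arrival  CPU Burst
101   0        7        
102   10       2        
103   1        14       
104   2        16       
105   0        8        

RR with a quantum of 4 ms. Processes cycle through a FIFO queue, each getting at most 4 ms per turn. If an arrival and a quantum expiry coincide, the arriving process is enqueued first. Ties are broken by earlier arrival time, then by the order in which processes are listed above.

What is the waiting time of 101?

Gantt: | 101 0-4 | 105 4-8 | 103 8-12 | 104 12-16 | 101 16-19 | 105 19-23 | 102 23-25 | 103 25-29 | 104 29-33 | 103 33-37 | 104 37-41 | 103 41-43 | 104 43-47 |
Completion: 101=19  102=25  103=43  104=47  105=23
Waiting(101) = turnaround − burst = 19 − 7 = 12

12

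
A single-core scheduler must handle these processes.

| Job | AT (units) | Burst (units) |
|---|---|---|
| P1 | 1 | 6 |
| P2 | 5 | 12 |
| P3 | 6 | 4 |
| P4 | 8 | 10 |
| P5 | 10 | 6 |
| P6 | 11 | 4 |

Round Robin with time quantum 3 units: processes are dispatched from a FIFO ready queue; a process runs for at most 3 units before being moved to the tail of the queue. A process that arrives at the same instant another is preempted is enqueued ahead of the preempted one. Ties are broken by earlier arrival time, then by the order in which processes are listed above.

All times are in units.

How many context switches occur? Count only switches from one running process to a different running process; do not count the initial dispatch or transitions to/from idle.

Gantt: | idle 0-1 | P1 1-7 | P2 7-10 | P3 10-13 | P4 13-16 | P5 16-19 | P2 19-22 | P6 22-25 | P3 25-26 | P4 26-29 | P5 29-32 | P2 32-35 | P6 35-36 | P4 36-39 | P2 39-42 | P4 42-43 |
Completion: P1=7  P2=42  P3=26  P4=43  P5=32  P6=36
Turnaround (C−A): P1=6  P2=37  P3=20  P4=35  P5=22  P6=25

14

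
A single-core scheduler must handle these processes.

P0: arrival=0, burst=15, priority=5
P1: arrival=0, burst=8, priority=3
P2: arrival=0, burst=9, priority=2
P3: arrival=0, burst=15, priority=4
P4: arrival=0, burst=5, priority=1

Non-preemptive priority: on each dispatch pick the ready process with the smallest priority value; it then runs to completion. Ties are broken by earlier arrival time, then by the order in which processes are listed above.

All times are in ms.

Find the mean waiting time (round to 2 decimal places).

15.60

Gantt: | P4 0-5 | P2 5-14 | P1 14-22 | P3 22-37 | P0 37-52 |
Completion: P0=52  P1=22  P2=14  P3=37  P4=5
Turnaround (C−A): P0=52  P1=22  P2=14  P3=37  P4=5
Waiting times: P0=37, P1=14, P2=5, P3=22, P4=0
Average waiting = (37+14+5+22+0) / 5 = 78/5 = 15.60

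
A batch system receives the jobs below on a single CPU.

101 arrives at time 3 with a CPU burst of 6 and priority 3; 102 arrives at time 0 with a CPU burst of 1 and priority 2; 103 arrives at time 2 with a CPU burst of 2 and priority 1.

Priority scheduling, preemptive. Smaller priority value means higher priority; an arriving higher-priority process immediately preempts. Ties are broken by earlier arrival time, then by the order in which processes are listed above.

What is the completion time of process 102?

1

Gantt: | 102 0-1 | idle 1-2 | 103 2-4 | 101 4-10 |
Completion: 101=10  102=1  103=4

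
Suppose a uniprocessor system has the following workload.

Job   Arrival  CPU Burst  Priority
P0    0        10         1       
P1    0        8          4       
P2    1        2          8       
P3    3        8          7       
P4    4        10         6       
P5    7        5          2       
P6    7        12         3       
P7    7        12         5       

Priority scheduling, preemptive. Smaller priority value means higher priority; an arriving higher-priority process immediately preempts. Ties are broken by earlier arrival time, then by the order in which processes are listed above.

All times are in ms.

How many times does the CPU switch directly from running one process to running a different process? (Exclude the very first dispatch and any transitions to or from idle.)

7

Schedule: | P0 0-10 | P5 10-15 | P6 15-27 | P1 27-35 | P7 35-47 | P4 47-57 | P3 57-65 | P2 65-67 |
Completion: P0=10  P1=35  P2=67  P3=65  P4=57  P5=15  P6=27  P7=47
Turnaround (C−A): P0=10  P1=35  P2=66  P3=62  P4=53  P5=8  P6=20  P7=40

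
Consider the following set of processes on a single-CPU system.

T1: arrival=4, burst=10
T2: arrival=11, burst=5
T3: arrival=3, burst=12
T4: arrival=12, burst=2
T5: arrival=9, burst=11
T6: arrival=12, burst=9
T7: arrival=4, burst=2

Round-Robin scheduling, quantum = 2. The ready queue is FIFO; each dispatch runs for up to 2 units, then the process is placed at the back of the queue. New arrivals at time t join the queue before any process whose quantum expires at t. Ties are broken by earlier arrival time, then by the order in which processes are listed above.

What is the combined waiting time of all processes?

161

Gantt: | idle 0-3 | T3 3-5 | T1 5-7 | T7 7-9 | T3 9-11 | T1 11-13 | T5 13-15 | T2 15-17 | T3 17-19 | T4 19-21 | T6 21-23 | T1 23-25 | T5 25-27 | T2 27-29 | T3 29-31 | T6 31-33 | T1 33-35 | T5 35-37 | T2 37-38 | T3 38-40 | T6 40-42 | T1 42-44 | T5 44-46 | T3 46-48 | T6 48-50 | T5 50-52 | T6 52-53 | T5 53-54 |
Completion: T1=44  T2=38  T3=48  T4=21  T5=54  T6=53  T7=9
Turnaround (C−A): T1=40  T2=27  T3=45  T4=9  T5=45  T6=41  T7=5
Waiting = turnaround − burst: T1=30, T2=22, T3=33, T4=7, T5=34, T6=32, T7=3
Total waiting = 30 + 22 + 33 + 7 + 34 + 32 + 3 = 161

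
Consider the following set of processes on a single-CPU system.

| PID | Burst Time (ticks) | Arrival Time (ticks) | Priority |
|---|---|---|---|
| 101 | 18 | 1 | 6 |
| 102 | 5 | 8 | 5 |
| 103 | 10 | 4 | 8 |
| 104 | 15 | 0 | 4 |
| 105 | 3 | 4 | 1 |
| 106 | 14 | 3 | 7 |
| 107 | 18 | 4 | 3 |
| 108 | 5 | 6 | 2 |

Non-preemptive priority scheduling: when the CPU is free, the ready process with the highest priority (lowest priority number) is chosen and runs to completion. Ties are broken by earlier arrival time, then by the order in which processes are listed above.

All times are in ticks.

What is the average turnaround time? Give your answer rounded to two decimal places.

Timeline: | 104 0-15 | 105 15-18 | 108 18-23 | 107 23-41 | 102 41-46 | 101 46-64 | 106 64-78 | 103 78-88 |
Completion: 101=64  102=46  103=88  104=15  105=18  106=78  107=41  108=23
Turnaround (C−A): 101=63  102=38  103=84  104=15  105=14  106=75  107=37  108=17
Turnaround times: 101=63, 102=38, 103=84, 104=15, 105=14, 106=75, 107=37, 108=17
Average turnaround = (63+38+84+15+14+75+37+17) / 8 = 343/8 = 42.88

42.88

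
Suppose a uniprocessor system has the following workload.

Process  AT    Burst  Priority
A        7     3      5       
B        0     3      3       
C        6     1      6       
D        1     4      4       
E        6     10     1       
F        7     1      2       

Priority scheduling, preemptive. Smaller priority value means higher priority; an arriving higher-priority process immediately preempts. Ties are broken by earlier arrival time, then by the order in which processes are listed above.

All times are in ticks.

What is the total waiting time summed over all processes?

Schedule: | B 0-3 | D 3-6 | E 6-16 | F 16-17 | D 17-18 | A 18-21 | C 21-22 |
Completion: A=21  B=3  C=22  D=18  E=16  F=17
Turnaround (C−A): A=14  B=3  C=16  D=17  E=10  F=10
Waiting = turnaround − burst: A=11, B=0, C=15, D=13, E=0, F=9
Total waiting = 11 + 0 + 15 + 13 + 0 + 9 = 48

48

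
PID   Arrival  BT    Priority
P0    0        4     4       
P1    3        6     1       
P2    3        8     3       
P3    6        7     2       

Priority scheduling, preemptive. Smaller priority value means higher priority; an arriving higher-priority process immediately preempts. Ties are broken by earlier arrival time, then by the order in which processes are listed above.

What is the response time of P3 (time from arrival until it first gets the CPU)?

3

Timeline: | P0 0-3 | P1 3-9 | P3 9-16 | P2 16-24 | P0 24-25 |
Completion: P0=25  P1=9  P2=24  P3=16
Turnaround (C−A): P0=25  P1=6  P2=21  P3=10
Response(P3) = first start − arrival = 9 − 6 = 3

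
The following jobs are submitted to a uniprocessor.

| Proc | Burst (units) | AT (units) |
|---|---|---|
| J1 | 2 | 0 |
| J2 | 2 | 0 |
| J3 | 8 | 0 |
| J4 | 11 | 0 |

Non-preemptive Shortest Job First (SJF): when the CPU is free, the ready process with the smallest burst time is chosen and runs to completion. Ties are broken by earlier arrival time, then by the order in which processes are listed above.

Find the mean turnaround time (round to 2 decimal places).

10.25

Gantt: | J1 0-2 | J2 2-4 | J3 4-12 | J4 12-23 |
Completion: J1=2  J2=4  J3=12  J4=23
Turnaround times: J1=2, J2=4, J3=12, J4=23
Average turnaround = (2+4+12+23) / 4 = 41/4 = 10.25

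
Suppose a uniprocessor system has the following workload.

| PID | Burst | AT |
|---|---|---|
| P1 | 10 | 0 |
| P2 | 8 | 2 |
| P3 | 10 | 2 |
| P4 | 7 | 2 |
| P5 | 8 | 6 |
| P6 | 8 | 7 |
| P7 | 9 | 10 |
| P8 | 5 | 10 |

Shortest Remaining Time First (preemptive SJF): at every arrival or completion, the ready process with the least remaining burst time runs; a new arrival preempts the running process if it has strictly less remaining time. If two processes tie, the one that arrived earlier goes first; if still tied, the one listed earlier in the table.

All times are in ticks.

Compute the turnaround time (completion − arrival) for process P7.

45

Gantt: | P1 0-2 | P4 2-9 | P1 9-10 | P8 10-15 | P1 15-22 | P2 22-30 | P5 30-38 | P6 38-46 | P7 46-55 | P3 55-65 |
Completion: P1=22  P2=30  P3=65  P4=9  P5=38  P6=46  P7=55  P8=15
Turnaround (C−A): P1=22  P2=28  P3=63  P4=7  P5=32  P6=39  P7=45  P8=5
Turnaround(P7) = completion − arrival = 55 − 10 = 45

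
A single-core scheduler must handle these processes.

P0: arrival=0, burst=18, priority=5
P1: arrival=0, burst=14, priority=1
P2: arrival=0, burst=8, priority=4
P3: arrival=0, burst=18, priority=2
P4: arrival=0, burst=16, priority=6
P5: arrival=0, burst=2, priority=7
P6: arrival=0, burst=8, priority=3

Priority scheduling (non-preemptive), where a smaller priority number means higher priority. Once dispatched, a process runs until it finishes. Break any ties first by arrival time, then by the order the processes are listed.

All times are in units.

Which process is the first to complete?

Gantt: | P1 0-14 | P3 14-32 | P6 32-40 | P2 40-48 | P0 48-66 | P4 66-82 | P5 82-84 |
Completion: P0=66  P1=14  P2=48  P3=32  P4=82  P5=84  P6=40
Turnaround (C−A): P0=66  P1=14  P2=48  P3=32  P4=82  P5=84  P6=40
Finish order: P1 → P3 → P6 → P2 → P0 → P4 → P5

P1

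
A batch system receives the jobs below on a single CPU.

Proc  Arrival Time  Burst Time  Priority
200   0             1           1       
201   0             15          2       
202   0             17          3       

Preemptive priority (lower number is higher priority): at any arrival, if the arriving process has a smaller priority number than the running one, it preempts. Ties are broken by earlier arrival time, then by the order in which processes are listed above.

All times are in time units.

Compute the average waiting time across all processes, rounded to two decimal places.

Gantt: | 200 0-1 | 201 1-16 | 202 16-33 |
Completion: 200=1  201=16  202=33
Waiting times: 200=0, 201=1, 202=16
Average waiting = (0+1+16) / 3 = 17/3 = 5.67

5.67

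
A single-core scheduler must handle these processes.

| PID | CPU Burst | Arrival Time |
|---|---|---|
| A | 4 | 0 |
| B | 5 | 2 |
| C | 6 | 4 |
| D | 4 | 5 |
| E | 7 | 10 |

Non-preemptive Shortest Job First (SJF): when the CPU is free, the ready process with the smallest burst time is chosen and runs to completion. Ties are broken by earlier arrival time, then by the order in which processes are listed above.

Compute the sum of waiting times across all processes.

24

Timeline: | A 0-4 | B 4-9 | D 9-13 | C 13-19 | E 19-26 |
Completion: A=4  B=9  C=19  D=13  E=26
Turnaround (C−A): A=4  B=7  C=15  D=8  E=16
Waiting = turnaround − burst: A=0, B=2, C=9, D=4, E=9
Total waiting = 0 + 2 + 9 + 4 + 9 = 24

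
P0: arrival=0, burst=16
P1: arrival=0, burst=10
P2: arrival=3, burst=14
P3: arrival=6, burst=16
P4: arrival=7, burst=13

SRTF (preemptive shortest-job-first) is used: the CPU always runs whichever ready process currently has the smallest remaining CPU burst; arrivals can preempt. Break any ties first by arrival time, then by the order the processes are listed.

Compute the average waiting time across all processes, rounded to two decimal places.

Timeline: | P1 0-10 | P4 10-23 | P2 23-37 | P0 37-53 | P3 53-69 |
Completion: P0=53  P1=10  P2=37  P3=69  P4=23
Turnaround (C−A): P0=53  P1=10  P2=34  P3=63  P4=16
Waiting times: P0=37, P1=0, P2=20, P3=47, P4=3
Average waiting = (37+0+20+47+3) / 5 = 107/5 = 21.40

21.40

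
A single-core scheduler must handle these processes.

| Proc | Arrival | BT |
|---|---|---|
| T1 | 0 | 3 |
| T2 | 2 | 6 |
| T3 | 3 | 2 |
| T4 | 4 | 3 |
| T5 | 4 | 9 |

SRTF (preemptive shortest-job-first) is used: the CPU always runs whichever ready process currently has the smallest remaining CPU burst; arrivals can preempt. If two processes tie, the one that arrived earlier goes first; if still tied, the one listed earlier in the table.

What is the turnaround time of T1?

Schedule: | T1 0-3 | T3 3-5 | T4 5-8 | T2 8-14 | T5 14-23 |
Completion: T1=3  T2=14  T3=5  T4=8  T5=23
Turnaround(T1) = completion − arrival = 3 − 0 = 3

3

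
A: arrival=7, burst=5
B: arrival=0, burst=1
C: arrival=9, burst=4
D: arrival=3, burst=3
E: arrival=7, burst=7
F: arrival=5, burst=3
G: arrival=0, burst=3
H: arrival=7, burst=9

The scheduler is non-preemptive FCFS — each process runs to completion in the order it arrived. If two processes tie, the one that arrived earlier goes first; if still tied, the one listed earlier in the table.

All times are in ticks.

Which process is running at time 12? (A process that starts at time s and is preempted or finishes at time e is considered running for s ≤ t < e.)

A

Gantt: | B 0-1 | G 1-4 | D 4-7 | F 7-10 | A 10-15 | E 15-22 | H 22-31 | C 31-35 |
Completion: A=15  B=1  C=35  D=7  E=22  F=10  G=4  H=31
Turnaround (C−A): A=8  B=1  C=26  D=4  E=15  F=5  G=4  H=24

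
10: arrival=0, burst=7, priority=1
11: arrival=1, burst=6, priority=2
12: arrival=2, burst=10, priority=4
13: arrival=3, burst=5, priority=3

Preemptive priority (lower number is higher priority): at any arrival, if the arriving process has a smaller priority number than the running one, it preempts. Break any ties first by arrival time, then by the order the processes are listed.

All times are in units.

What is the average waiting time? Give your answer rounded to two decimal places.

Timeline: | 10 0-7 | 11 7-13 | 13 13-18 | 12 18-28 |
Completion: 10=7  11=13  12=28  13=18
Waiting times: 10=0, 11=6, 12=16, 13=10
Average waiting = (0+6+16+10) / 4 = 32/4 = 8.00

8.00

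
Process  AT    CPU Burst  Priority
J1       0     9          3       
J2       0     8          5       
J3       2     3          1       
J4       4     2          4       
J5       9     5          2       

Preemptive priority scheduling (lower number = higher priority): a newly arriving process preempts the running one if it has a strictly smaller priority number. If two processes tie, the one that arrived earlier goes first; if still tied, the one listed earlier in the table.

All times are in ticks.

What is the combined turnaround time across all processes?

67

Timeline: | J1 0-2 | J3 2-5 | J1 5-9 | J5 9-14 | J1 14-17 | J4 17-19 | J2 19-27 |
Completion: J1=17  J2=27  J3=5  J4=19  J5=14
Turnaround = completion − arrival: J1=17, J2=27, J3=3, J4=15, J5=5
Total turnaround = 17 + 27 + 3 + 15 + 5 = 67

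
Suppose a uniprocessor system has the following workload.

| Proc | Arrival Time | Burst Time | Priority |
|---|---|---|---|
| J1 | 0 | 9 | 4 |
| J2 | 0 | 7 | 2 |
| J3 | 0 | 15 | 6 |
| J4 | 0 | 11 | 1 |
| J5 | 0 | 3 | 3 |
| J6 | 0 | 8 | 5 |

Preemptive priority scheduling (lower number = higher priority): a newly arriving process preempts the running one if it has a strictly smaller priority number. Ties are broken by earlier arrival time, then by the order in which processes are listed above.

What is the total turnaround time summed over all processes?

Gantt: | J4 0-11 | J2 11-18 | J5 18-21 | J1 21-30 | J6 30-38 | J3 38-53 |
Completion: J1=30  J2=18  J3=53  J4=11  J5=21  J6=38
Turnaround (C−A): J1=30  J2=18  J3=53  J4=11  J5=21  J6=38
Turnaround = completion − arrival: J1=30, J2=18, J3=53, J4=11, J5=21, J6=38
Total turnaround = 30 + 18 + 53 + 11 + 21 + 38 = 171

171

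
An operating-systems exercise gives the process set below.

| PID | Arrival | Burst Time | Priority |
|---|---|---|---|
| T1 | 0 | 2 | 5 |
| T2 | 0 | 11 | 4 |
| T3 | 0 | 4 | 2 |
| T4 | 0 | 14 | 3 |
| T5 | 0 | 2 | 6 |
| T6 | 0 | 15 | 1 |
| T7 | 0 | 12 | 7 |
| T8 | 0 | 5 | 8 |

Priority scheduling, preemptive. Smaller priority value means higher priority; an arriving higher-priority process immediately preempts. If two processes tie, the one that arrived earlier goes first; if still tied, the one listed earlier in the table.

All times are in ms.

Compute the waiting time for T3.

15

Schedule: | T6 0-15 | T3 15-19 | T4 19-33 | T2 33-44 | T1 44-46 | T5 46-48 | T7 48-60 | T8 60-65 |
Completion: T1=46  T2=44  T3=19  T4=33  T5=48  T6=15  T7=60  T8=65
Turnaround (C−A): T1=46  T2=44  T3=19  T4=33  T5=48  T6=15  T7=60  T8=65
Waiting(T3) = turnaround − burst = 19 − 4 = 15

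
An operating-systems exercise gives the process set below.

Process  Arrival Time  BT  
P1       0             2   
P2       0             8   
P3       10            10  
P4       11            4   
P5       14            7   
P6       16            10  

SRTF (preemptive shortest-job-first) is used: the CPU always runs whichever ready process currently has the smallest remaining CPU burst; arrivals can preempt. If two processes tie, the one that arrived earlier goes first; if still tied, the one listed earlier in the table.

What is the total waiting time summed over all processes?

Timeline: | P1 0-2 | P2 2-10 | P3 10-11 | P4 11-15 | P5 15-22 | P3 22-31 | P6 31-41 |
Completion: P1=2  P2=10  P3=31  P4=15  P5=22  P6=41
Turnaround (C−A): P1=2  P2=10  P3=21  P4=4  P5=8  P6=25
Waiting = turnaround − burst: P1=0, P2=2, P3=11, P4=0, P5=1, P6=15
Total waiting = 0 + 2 + 11 + 0 + 1 + 15 = 29

29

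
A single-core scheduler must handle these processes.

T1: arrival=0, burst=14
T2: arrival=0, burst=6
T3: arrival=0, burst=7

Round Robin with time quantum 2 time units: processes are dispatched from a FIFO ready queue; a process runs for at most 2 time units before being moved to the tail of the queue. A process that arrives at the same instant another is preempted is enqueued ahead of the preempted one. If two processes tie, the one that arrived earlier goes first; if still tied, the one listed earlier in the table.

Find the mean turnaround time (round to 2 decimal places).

Timeline: | T1 0-2 | T2 2-4 | T3 4-6 | T1 6-8 | T2 8-10 | T3 10-12 | T1 12-14 | T2 14-16 | T3 16-18 | T1 18-20 | T3 20-21 | T1 21-27 |
Completion: T1=27  T2=16  T3=21
Turnaround (C−A): T1=27  T2=16  T3=21
Turnaround times: T1=27, T2=16, T3=21
Average turnaround = (27+16+21) / 3 = 64/3 = 21.33

21.33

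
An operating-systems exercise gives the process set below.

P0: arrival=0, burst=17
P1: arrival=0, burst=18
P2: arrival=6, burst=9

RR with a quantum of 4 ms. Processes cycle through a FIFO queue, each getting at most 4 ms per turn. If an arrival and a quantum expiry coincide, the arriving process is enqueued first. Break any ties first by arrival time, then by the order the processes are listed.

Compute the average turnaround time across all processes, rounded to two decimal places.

39.00

Gantt: | P0 0-4 | P1 4-8 | P0 8-12 | P2 12-16 | P1 16-20 | P0 20-24 | P2 24-28 | P1 28-32 | P0 32-36 | P2 36-37 | P1 37-41 | P0 41-42 | P1 42-44 |
Completion: P0=42  P1=44  P2=37
Turnaround (C−A): P0=42  P1=44  P2=31
Turnaround times: P0=42, P1=44, P2=31
Average turnaround = (42+44+31) / 3 = 117/3 = 39.00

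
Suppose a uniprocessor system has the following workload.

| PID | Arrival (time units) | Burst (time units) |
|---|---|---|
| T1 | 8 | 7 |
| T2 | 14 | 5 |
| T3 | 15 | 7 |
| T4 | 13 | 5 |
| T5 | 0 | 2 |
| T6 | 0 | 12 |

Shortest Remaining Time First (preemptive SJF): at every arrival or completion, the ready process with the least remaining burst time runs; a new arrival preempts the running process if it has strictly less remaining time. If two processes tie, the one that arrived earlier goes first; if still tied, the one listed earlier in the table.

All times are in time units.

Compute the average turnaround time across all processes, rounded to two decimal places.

Timeline: | T5 0-2 | T6 2-14 | T4 14-19 | T2 19-24 | T1 24-31 | T3 31-38 |
Completion: T1=31  T2=24  T3=38  T4=19  T5=2  T6=14
Turnaround times: T1=23, T2=10, T3=23, T4=6, T5=2, T6=14
Average turnaround = (23+10+23+6+2+14) / 6 = 78/6 = 13.00

13.00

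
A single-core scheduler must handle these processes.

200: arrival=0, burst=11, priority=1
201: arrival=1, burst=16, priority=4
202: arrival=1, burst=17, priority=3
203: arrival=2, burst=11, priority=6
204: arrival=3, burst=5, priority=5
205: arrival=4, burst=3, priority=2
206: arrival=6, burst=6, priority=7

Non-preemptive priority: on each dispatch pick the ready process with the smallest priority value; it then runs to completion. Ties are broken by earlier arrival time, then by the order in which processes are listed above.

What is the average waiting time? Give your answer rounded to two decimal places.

Timeline: | 200 0-11 | 205 11-14 | 202 14-31 | 201 31-47 | 204 47-52 | 203 52-63 | 206 63-69 |
Completion: 200=11  201=47  202=31  203=63  204=52  205=14  206=69
Turnaround (C−A): 200=11  201=46  202=30  203=61  204=49  205=10  206=63
Waiting times: 200=0, 201=30, 202=13, 203=50, 204=44, 205=7, 206=57
Average waiting = (0+30+13+50+44+7+57) / 7 = 201/7 = 28.71

28.71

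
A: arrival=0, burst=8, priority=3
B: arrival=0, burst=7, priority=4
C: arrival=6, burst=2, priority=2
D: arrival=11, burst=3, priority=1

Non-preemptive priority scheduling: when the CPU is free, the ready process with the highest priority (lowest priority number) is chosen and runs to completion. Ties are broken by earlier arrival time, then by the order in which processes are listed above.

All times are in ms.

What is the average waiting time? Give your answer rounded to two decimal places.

4.50

Schedule: | A 0-8 | C 8-10 | B 10-17 | D 17-20 |
Completion: A=8  B=17  C=10  D=20
Turnaround (C−A): A=8  B=17  C=4  D=9
Waiting times: A=0, B=10, C=2, D=6
Average waiting = (0+10+2+6) / 4 = 18/4 = 4.50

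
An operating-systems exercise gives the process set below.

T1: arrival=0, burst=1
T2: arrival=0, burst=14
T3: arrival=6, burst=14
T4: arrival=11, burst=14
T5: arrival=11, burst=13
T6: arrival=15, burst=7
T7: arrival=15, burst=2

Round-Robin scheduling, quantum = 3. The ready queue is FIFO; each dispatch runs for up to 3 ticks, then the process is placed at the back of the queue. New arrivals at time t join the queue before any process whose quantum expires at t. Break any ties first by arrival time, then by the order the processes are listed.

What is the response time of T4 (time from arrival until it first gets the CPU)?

Gantt: | T1 0-1 | T2 1-7 | T3 7-10 | T2 10-13 | T3 13-16 | T4 16-19 | T5 19-22 | T2 22-25 | T6 25-28 | T7 28-30 | T3 30-33 | T4 33-36 | T5 36-39 | T2 39-41 | T6 41-44 | T3 44-47 | T4 47-50 | T5 50-53 | T6 53-54 | T3 54-56 | T4 56-59 | T5 59-62 | T4 62-64 | T5 64-65 |
Completion: T1=1  T2=41  T3=56  T4=64  T5=65  T6=54  T7=30
Turnaround (C−A): T1=1  T2=41  T3=50  T4=53  T5=54  T6=39  T7=15
Response(T4) = first start − arrival = 16 − 11 = 5

5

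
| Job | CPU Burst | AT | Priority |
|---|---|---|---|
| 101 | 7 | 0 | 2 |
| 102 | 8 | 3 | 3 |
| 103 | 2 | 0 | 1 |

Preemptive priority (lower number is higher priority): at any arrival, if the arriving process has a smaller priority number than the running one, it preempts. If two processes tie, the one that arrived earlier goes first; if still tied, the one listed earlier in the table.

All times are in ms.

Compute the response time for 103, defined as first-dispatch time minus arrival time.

0

Schedule: | 103 0-2 | 101 2-9 | 102 9-17 |
Completion: 101=9  102=17  103=2
Response(103) = first start − arrival = 0 − 0 = 0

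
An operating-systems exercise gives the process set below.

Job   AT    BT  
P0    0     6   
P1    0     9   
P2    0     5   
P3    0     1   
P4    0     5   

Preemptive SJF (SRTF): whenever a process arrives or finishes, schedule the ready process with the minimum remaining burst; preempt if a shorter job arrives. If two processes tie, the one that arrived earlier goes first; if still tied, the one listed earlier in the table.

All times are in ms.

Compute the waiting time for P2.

Timeline: | P3 0-1 | P2 1-6 | P4 6-11 | P0 11-17 | P1 17-26 |
Completion: P0=17  P1=26  P2=6  P3=1  P4=11
Turnaround (C−A): P0=17  P1=26  P2=6  P3=1  P4=11
Waiting(P2) = turnaround − burst = 6 − 5 = 1

1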